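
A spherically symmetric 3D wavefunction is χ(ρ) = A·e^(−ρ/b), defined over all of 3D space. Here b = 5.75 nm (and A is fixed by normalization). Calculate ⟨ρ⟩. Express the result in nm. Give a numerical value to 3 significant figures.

⟨ρ⟩ ≈ 8.63 nm

⟨ρ⟩ = ∫ ρ |χ|² 4πρ² dρ over the full domain.
Recall ∫₀^∞ ρ^m e^(−ρ/β) dρ = m!·β^(m+1), since the A² factors cancel between numerator and denominator, ⟨ρ⟩ = 3·b/2.
Putting b = 5.75 gives 8.625.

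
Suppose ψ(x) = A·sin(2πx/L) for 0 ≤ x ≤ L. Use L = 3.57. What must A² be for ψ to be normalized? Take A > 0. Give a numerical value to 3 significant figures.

We need A² ∫|f|² dx = 1, taking the integral from 0 to L.
Using sin²θ = (1 − cos 2θ)/2, with ψ = A·sin(2πx/L), the integral evaluates to A²·[L/2].
Setting this equal to 1 gives A² = 1/(L/2).
Plugging in L = 3.57 yields A = 0.7485.

A^2 ≈ 0.560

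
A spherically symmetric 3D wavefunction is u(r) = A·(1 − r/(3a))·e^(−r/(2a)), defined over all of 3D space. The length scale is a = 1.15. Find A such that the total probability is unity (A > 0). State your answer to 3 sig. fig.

Require ∫ |u|² 4πr² dr = 1 over the whole domain.
(Spherical symmetry: dV = 4πr² dr.)
Carrying out the integral gives A² · 8·π·a^3/3.
Hence A² = 1/[8·π·a^3/3].
Plugging in a = 1.15 yields A = 0.2802.

A ≈ 0.280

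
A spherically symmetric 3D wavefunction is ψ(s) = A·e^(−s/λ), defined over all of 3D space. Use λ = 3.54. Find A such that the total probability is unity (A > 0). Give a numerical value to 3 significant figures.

A ≈ 0.0847

We need A² ∫|f|² 4πs² ds = 1, taking the integral from 0 to ∞.
The angular integral contributes 4π, leaving ∫₀^∞ s²|ψ|² ds.
The integral (without the A² prefactor) comes out to π·λ^3.
So A² = (π·λ^3)^(−1).
Plugging in λ = 3.54 yields A = 0.08471.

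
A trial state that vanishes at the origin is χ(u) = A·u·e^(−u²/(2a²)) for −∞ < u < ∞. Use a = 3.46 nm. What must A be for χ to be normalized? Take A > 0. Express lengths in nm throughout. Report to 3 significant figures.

Normalization requires ∫|χ|² du = 1, integrated from −∞ to ∞.
With ∫_{−∞}^{∞} u^(2m) e^(−αu²) du = (2m−1)!!·√π / (2^m α^(m+1/2)), the integral (without the A² prefactor) comes out to √(π)·a^3/2.
So A² = (√(π)·a^3/2)^(−1).
With a = 3.46: A² = 0.02724 and A = 0.1650.

A ≈ 0.165 nm^(-3/2)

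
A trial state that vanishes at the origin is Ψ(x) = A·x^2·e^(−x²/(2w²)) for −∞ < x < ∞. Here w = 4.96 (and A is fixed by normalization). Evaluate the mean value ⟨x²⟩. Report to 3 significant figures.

⟨x^2⟩ ≈ 61.5

By definition ⟨x²⟩ = ∫ x^2 |Ψ(x)|² dx.
With ∫_{−∞}^{∞} x^(2m) e^(−αx²) dx = (2m−1)!!·√π / (2^m α^(m+1/2)), evaluating both integrals, ⟨x²⟩ = 5·w^2/2.
With w = 4.96, ⟨x^2⟩ = 61.50.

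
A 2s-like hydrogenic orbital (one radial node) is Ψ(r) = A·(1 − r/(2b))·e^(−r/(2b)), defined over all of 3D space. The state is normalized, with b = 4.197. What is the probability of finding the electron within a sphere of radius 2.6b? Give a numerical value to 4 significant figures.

With dV = 4πr²dr, the probability is ∫|Ψ|² dV over r ≤ 2.6b.
A² is fixed by ∫₀^∞ 4πr²|Ψ|² dr = 1, i.e. A² = (8·π·b^3)^(−1).
Let u = r/b; then A², 4π and the length scale all cancel, so P = ∫_{0}^{2.6} u^2·(1 - u/2)^2·e^(-u) du ÷ ∫_{0}^{∞} u^2·(1 - u/2)^2·e^(-u) du.
With ∫ u^2·(1 - u/2)^2·e^(-u) du = -(u^4/4 + u^2 + 2·u + 2)·e^(-u) + C, the region integral is ≈ 0.114610 and the full one is 2.
Taking the ratio yields P = 0.057305.

P ≈ 0.05730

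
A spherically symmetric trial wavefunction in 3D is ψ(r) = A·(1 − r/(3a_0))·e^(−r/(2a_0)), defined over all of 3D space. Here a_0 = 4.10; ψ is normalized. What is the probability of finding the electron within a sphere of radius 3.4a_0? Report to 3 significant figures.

P ≈ 0.354

P = ∫ |ψ|² 4πr² dr over r ≤ 3.4a_0.
Normalization gives A² = 1/(8·π·a_0^3/3).
In terms of u = r/a_0 (A², 4π and the length scale all cancel between numerator and denominator), P = [∫_{0}^{3.4} u^2·(1 - u/3)^2·e^(-u) du] / [∫_{0}^{∞} u^2·(1 - u/3)^2·e^(-u) du].
With ∫ u^2·(1 - u/3)^2·e^(-u) du = (-u^4 + 2·u^3 - 3·u^2 - 6·u - 6)·e^(-u)/9 + C, the region integral is ≈ 0.23613 and the full one is 2/3.
This evaluates to P = 0.3542.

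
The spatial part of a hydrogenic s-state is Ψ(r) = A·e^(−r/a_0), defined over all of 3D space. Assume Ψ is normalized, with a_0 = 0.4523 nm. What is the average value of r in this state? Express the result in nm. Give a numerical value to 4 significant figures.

⟨r⟩ ≈ 0.6785 nm

⟨r⟩ = ∫ r |Ψ|² 4πr² dr over the full domain.
Using ∫₀^∞ rⁿ e^(−αr) dr = n!/αⁿ⁺¹, the ratio of the moment integral to the normalization integral gives ⟨r⟩ = 3·a_0/2.
With a_0 = 0.4523, ⟨r⟩ = 0.67845.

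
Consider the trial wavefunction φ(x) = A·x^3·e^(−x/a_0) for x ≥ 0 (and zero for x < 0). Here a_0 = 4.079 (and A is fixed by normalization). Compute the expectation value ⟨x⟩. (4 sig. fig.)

⟨x⟩ ≈ 14.28

By definition ⟨x⟩ = ∫ x |φ(x)|² dx.
The ratio of the moment integral to the normalization integral gives ⟨x⟩ = 7·a_0/2.
Putting a_0 = 4.079 gives 14.277.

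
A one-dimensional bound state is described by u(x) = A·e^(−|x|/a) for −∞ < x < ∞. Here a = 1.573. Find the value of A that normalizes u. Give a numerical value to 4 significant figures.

The normalization condition is ∫|u|² dx = 1 from −∞ to ∞.
Carrying out the integral gives A² · a.
So A² = (a)^(−1).
Substituting a = 1.573 gives A² = 0.63573, so A = 0.79733.

A ≈ 0.7973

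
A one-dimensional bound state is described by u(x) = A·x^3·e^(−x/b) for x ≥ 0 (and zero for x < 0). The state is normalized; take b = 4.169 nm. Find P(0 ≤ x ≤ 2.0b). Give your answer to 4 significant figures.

The probability is P = ∫ |u|² dx over [0, 2.0b].
Since A² = 1/(45·b^7/8), this is the region integral divided by the full normalization integral.
Substituting t = x/b, A² and the length scale cancel in the ratio: P = ∫_{0}^{2.0} t^6·e^(-2·t) dt / ∫_{0}^{∞} t^6·e^(-2·t) dt.
With ∫ t^6·e^(-2·t) dt = -(4·t^6 + 12·t^5 + 30·t^4 + 60·t^3 + 90·t^2 + 90·t + 45)·e^(-2·t)/8 + C, the region integral is 45/8 - 2185·e^(-4)/8 and the full one is 45/8.
Taking the ratio, P = 0.11067.

P ≈ 0.1107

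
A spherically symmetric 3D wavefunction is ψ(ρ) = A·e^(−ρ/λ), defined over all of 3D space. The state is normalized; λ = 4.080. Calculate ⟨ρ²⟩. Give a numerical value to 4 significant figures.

⟨ρ^2⟩ ≈ 49.94

⟨ρ²⟩ = ∫ ρ^2 |ψ|² 4πρ² dρ over the full domain.
Recall ∫₀^∞ ρ^m e^(−ρ/β) dρ = m!·β^(m+1), since the A² factors cancel between numerator and denominator, ⟨ρ²⟩ = 3·λ^2.
With λ = 4.080, ⟨ρ^2⟩ = 49.939.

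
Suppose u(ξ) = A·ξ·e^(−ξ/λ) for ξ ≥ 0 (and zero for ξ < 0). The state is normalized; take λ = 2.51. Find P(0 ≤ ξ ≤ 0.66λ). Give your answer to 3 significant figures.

P ≈ 0.148

|u|² is the probability density, so P = ∫_{0}^{0.66λ} |u|² dξ.
Since A² = 1/(λ^3/4), this is the region integral divided by the full normalization integral.
Substituting t = ξ/λ, A² and the length scale cancel in the ratio: P = ∫_{0}^{0.66} t^2·e^(-2·t) dt / ∫_{0}^{∞} t^2·e^(-2·t) dt.
An antiderivative of t^2·e^(-2·t) is -(2·t^2 + 2·t + 1)·e^(-2·t)/4; evaluating from 0 to 0.66 gives 1/4 - 3989·e^(-33/25)/5000, while the full integral is 1/4.
Taking the ratio, P = 0.1475.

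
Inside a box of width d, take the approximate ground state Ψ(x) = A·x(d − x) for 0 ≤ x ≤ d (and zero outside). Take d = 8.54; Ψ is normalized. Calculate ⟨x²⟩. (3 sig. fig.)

⟨x^2⟩ ≈ 20.8

By definition ⟨x²⟩ = ∫ x^2 |Ψ(x)|² dx.
Expanding the polynomial and integrating term by term, since the A² factors cancel between numerator and denominator, ⟨x²⟩ = 2·d^2/7.
Putting d = 8.54 gives 20.84.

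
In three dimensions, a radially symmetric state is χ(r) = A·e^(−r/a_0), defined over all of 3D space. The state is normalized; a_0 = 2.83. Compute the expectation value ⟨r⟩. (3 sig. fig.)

⟨r⟩ = ∫ r |χ|² 4πr² dr over the full domain.
The ratio of the moment integral to the normalization integral gives ⟨r⟩ = 3·a_0/2.
Putting a_0 = 2.83 gives 4.245.

⟨r⟩ ≈ 4.25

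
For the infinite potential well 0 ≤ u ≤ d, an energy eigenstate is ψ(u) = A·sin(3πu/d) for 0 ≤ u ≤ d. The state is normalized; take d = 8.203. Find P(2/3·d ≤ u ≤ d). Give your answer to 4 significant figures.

P ≈ 0.3333

|ψ|² is the probability density, so P = ∫_{2/3·d}^{d} |ψ|² du.
The normalization integral ∫|ψ|²du over the whole domain equals d/2·A², and A² cancels in the ratio.
In terms of t = u/d (A² and the length scale cancel between numerator and denominator), P = [∫_{2/3}^{1} sin(3·π·t)^2 dt] / [∫_{0}^{1} sin(3·π·t)^2 dt].
Using ∫ sin(3·π·t)^2 dt = t/2 - sin(6·π·t)/(12·π), the numerator is 1/6 and the denominator is 1/2.
Evaluating gives P = 1/3.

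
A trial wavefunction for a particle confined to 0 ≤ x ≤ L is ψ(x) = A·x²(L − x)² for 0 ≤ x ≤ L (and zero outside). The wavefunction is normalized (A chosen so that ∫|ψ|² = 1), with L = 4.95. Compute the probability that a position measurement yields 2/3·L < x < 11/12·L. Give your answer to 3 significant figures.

|ψ|² is the probability density, so P = ∫_{2/3·L}^{11/12·L} |ψ|² dx.
The normalization integral ∫|ψ|²dx over the whole domain equals L^9/630·A², and A² cancels in the ratio.
In terms of u = x/L (A² and the length scale cancel between numerator and denominator), P = [∫_{2/3}^{11/12} u^4·(1 - u)^4 du] / [∫_{0}^{1} u^4·(1 - u)^4 du].
With ∫ u^4·(1 - u)^4 du = u^5·(70·u^4 - 315·u^3 + 540·u^2 - 420·u + 126)/630 + C, the region integral is ≈ 0.00022931 and the full one is 1/630.
This works out to P = 0.1445.

P ≈ 0.144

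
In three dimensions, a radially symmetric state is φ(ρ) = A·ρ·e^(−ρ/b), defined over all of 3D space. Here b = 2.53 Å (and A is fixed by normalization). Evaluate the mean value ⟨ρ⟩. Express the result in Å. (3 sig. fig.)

⟨ρ⟩ ≈ 6.33 Å

⟨ρ⟩ = ∫ ρ |φ|² 4πρ² dρ over the full domain.
Using ∫₀^∞ ρⁿ e^(−αρ) dρ = n!/αⁿ⁺¹, evaluating both integrals, ⟨ρ⟩ = 5·b/2.
Putting b = 2.53 gives 6.325.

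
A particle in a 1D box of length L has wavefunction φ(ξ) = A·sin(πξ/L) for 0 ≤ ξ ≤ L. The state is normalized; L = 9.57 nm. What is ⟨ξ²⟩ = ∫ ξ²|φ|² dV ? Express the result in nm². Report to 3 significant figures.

⟨ξ^2⟩ ≈ 25.9 nm^2

The expectation value is the |φ|²-weighted average of ξ^2: ∫ ξ^2|φ|² dξ.
With ∫₀^L sin²(nπξ/L) dξ = L/2, evaluating both integrals, ⟨ξ²⟩ = -L^2/(2·π^2) + L^2/3.
Putting L = 9.57 gives 25.89.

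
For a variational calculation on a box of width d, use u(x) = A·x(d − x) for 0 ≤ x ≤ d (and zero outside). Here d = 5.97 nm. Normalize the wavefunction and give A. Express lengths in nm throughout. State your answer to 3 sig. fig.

A ≈ 0.0629 nm^(-5/2)

Require ∫ |u|² dx = 1 over the whole domain.
The integral (without the A² prefactor) comes out to d^5/30.
Setting this equal to 1 gives A² = 1/(d^5/30).
Substituting d = 5.97 gives A² = 0.003956, so A = 0.06290.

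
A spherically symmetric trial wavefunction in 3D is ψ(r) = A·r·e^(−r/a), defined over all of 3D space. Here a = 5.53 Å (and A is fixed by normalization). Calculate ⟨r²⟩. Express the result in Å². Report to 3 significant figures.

⟨r²⟩ = ∫ r^2 |ψ|² 4πr² dr over the full domain.
With ∫₀^∞ r^6 e^(−αr) dr = 6!/α^7, since the A² factors cancel between numerator and denominator, ⟨r²⟩ = 15·a^2/2.
With a = 5.53, ⟨r^2⟩ = 229.4.

⟨r^2⟩ ≈ 229 Å^2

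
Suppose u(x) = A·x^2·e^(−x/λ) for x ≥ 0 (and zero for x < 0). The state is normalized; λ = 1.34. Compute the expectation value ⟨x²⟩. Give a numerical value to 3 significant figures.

⟨x^2⟩ ≈ 13.5

The expectation value is the |u|²-weighted average of x^2: ∫ x^2|u|² dx.
The ratio of the moment integral to the normalization integral gives ⟨x²⟩ = 15·λ^2/2.
With λ = 1.34, ⟨x^2⟩ = 13.47.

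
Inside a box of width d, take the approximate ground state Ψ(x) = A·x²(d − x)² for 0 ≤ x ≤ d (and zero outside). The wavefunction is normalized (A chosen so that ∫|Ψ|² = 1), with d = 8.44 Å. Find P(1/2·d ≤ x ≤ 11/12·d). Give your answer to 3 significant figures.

P ≈ 0.500

P = ∫_{1/2·d}^{11/12·d} |Ψ(x)|² dx.
The normalization integral ∫|Ψ|²dx over the whole domain equals d^9/630·A², and A² cancels in the ratio.
Substituting u = x/d, A² and the length scale cancel in the ratio: P = ∫_{1/2}^{11/12} u^4·(1 - u)^4 du / ∫_{0}^{1} u^4·(1 - u)^4 du.
With ∫ u^4·(1 - u)^4 du = u^5·(70·u^4 - 315·u^3 + 540·u^2 - 420·u + 126)/630 + C, the region integral is ≈ 0.00079305 and the full one is 1/630.
Evaluating gives P = 0.4996.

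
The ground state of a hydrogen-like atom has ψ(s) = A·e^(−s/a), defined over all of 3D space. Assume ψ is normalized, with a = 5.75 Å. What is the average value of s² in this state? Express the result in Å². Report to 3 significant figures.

⟨s^2⟩ ≈ 99.2 Å^2

⟨s²⟩ = ∫ s^2 |ψ|² 4πs² ds over the full domain.
Evaluating both integrals, ⟨s²⟩ = 3·a^2.
Putting a = 5.75 gives 99.19.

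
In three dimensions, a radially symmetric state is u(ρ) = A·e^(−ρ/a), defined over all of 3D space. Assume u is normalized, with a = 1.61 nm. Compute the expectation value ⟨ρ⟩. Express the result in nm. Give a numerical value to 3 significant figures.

⟨ρ⟩ = ∫ ρ |u|² 4πρ² dρ over the full domain.
Using ∫₀^∞ ρⁿ e^(−αρ) dρ = n!/αⁿ⁺¹, since the A² factors cancel between numerator and denominator, ⟨ρ⟩ = 3·a/2.
With a = 1.61, ⟨ρ⟩ = 2.415.

⟨ρ⟩ ≈ 2.42 nm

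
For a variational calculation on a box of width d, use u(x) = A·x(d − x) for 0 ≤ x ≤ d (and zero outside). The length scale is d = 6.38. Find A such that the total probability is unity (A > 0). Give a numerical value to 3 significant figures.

We need A² ∫|f|² dx = 1, taking the integral from 0 to d.
With u = A·x(d − x), the integral evaluates to A²·[d^5/30].
So A² = (d^5/30)^(−1).
Plugging in d = 6.38 yields A = 0.05327.

A ≈ 0.0533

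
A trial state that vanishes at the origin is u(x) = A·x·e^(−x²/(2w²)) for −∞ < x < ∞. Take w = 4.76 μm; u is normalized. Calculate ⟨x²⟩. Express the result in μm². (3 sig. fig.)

⟨x^2⟩ ≈ 34.0 μm^2

By definition ⟨x²⟩ = ∫ x^2 |u(x)|² dx.
The ratio of the moment integral to the normalization integral gives ⟨x²⟩ = 3·w^2/2.
With w = 4.76, ⟨x^2⟩ = 33.99.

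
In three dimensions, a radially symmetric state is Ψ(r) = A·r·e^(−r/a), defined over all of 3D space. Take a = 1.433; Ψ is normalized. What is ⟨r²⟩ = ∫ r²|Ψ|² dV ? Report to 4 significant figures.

⟨r^2⟩ ≈ 15.40

By definition ⟨r²⟩ = ∫ r^2 |Ψ(r)|² 4πr² dr.
The ratio of the moment integral to the normalization integral gives ⟨r²⟩ = 15·a^2/2.
Putting a = 1.433 gives 15.401.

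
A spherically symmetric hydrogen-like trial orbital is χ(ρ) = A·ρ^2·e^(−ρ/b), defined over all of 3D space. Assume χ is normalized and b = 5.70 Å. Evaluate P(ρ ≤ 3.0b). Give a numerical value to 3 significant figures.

P ≈ 0.394

With dV = 4πρ²dρ, the probability is ∫|χ|² dV over ρ ≤ 3.0b.
The full normalization integral is A²·[45·π·b^7/2] = 1, fixing A².
Let u = ρ/b; then A², 4π and the length scale all cancel, so P = ∫_{0}^{3.0} u^6·e^(-2·u) du ÷ ∫_{0}^{∞} u^6·e^(-2·u) du.
Using ∫ u^6·e^(-2·u) du = -(4·u^6 + 12·u^5 + 30·u^4 + 60·u^3 + 90·u^2 + 90·u + 45)·e^(-2·u)/8, the numerator is ≈ 2.2145 and the denominator is 45/8.
Taking the ratio yields P = 0.3937.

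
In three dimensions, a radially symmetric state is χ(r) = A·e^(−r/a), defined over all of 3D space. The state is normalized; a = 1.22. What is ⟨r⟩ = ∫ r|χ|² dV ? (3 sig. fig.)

⟨r⟩ ≈ 1.83

⟨r⟩ = ∫ r |χ|² 4πr² dr over the full domain.
The ratio of the moment integral to the normalization integral gives ⟨r⟩ = 3·a/2.
Putting a = 1.22 gives 1.830.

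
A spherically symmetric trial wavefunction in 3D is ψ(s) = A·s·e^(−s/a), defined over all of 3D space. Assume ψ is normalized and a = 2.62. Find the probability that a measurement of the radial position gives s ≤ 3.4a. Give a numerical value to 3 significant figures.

With dV = 4πs²ds, the probability is ∫|ψ|² dV over s ≤ 3.4a.
Normalization gives A² = 1/(3·π·a^5).
Let u = s/a; then A², 4π and the length scale all cancel, so P = ∫_{0}^{3.4} u^4·e^(-2·u) du ÷ ∫_{0}^{∞} u^4·e^(-2·u) du.
Using ∫ u^4·e^(-2·u) du = -(u^4/2 + u^3 + 3·u^2/2 + 3·u/2 + 3/4)·e^(-2·u), the numerator is ≈ 0.60598 and the denominator is 3/4.
The region integral divided by the full integral gives P = 0.8080.

P ≈ 0.808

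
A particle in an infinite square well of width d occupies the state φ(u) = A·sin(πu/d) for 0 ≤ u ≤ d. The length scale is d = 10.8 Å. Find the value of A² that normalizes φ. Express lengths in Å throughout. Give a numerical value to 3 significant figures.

A^2 ≈ 0.185 Å^(-1)

We need A² ∫|f|² du = 1, taking the integral from 0 to d.
Using sin²θ = (1 − cos 2θ)/2, ∫|φ|² du = A²·(d/2).
Setting this equal to 1 gives A² = 1/(d/2).
Plugging in d = 10.8 yields A = 0.4303.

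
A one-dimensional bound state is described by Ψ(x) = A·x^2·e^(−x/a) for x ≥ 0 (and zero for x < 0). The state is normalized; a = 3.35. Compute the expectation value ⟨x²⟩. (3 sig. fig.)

The expectation value is the |Ψ|²-weighted average of x^2: ∫ x^2|Ψ|² dx.
Using ∫₀^∞ xⁿ e^(−αx) dx = n!/αⁿ⁺¹, since the A² factors cancel between numerator and denominator, ⟨x²⟩ = 15·a^2/2.
With a = 3.35, ⟨x^2⟩ = 84.17.

⟨x^2⟩ ≈ 84.2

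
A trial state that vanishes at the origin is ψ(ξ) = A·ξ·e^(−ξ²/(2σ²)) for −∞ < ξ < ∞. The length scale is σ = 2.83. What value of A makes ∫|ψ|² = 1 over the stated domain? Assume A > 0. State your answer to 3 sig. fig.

A ≈ 0.223

We need A² ∫|f|² dξ = 1, taking the integral from −∞ to ∞.
Carrying out the integral gives A² · √(π)·σ^3/2.
Substituting σ = 2.83 gives A² = 0.04978, so A = 0.2231.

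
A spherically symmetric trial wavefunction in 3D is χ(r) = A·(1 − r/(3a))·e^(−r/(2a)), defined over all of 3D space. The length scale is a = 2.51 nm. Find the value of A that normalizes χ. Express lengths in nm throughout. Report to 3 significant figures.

A ≈ 0.0869 nm^(-3/2)

Normalization requires ∫|χ|² 4πr² dr = 1, integrated from 0 to ∞.
In 3D with spherical symmetry the volume element is 4πr² dr.
With ∫₀^∞ r^4 e^(−αr) dr = 4!/α^5, carrying out the integral gives A² · 8·π·a^3/3.
Plugging in a = 2.51 yields A = 0.08688.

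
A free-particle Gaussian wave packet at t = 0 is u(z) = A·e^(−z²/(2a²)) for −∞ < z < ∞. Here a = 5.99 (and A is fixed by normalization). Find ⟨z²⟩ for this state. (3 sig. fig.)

⟨z^2⟩ ≈ 17.9

⟨z²⟩ = ∫ z^2 |u|² dz over the full domain.
Differentiating ∫e^(−αz²) dz = √(π/α) under α to get the higher moments, evaluating both integrals, ⟨z²⟩ = a^2/2.
Putting a = 5.99 gives 17.94.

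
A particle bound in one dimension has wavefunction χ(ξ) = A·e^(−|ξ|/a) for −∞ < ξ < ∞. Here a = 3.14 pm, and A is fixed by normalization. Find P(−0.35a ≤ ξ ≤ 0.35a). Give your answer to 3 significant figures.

P ≈ 0.503

The probability is P = ∫ |χ|² dξ over [−0.35a, 0.35a].
With A² fixed by ∫|χ|² = 1, i.e. A² = (a)^(−1), substitute and integrate.
By symmetry take twice the ξ ≥ 0 contribution in numerator and denominator; the 2's cancel. Substituting u = ξ/a, A² and the length scale cancel in the ratio: P = ∫_{0}^{0.35} e^(-2·u) du / ∫_{0}^{∞} e^(-2·u) du.
With ∫ e^(-2·u) du = -e^(-2·u)/2 + C, the region integral is 1/2 - e^(-7/10)/2 and the full one is 1/2.
This works out to P = 0.5034.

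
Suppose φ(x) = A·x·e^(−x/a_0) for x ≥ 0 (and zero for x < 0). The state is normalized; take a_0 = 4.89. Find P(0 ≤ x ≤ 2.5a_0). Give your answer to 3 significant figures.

|φ|² is the probability density, so P = ∫_{0}^{2.5a_0} |φ|² dx.
With A² fixed by ∫|φ|² = 1, i.e. A² = (a_0^3/4)^(−1), substitute and integrate.
Substituting u = x/a_0, A² and the length scale cancel in the ratio: P = ∫_{0}^{2.5} u^2·e^(-2·u) du / ∫_{0}^{∞} u^2·e^(-2·u) du.
An antiderivative of u^2·e^(-2·u) is -(2·u^2 + 2·u + 1)·e^(-2·u)/4; evaluating from 0 to 2.5 gives 1/4 - 37·e^(-5)/8, while the full integral is 1/4.
Taking the ratio, P = 0.8753.

P ≈ 0.875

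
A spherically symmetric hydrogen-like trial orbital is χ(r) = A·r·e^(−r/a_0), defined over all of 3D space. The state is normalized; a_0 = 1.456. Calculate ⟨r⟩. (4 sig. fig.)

⟨r⟩ ≈ 3.640

The expectation value is the |χ|²-weighted average of r: ∫ r|χ|² 4πr² dr.
Recall ∫₀^∞ r^m e^(−r/β) dr = m!·β^(m+1), since the A² factors cancel between numerator and denominator, ⟨r⟩ = 5·a_0/2.
Putting a_0 = 1.456 gives 3.6400.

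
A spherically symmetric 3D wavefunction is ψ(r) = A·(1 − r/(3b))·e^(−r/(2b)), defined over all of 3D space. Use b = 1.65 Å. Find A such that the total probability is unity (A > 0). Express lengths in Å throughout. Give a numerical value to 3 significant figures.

The normalization condition is ∫|ψ|² 4πr² dr = 1 from 0 to ∞.
Recall ∫₀^∞ r^m e^(−r/β) dr = m!·β^(m+1), ∫|ψ|² 4πr² dr = A²·(8·π·b^3/3).
Setting this equal to 1 gives A² = 1/(8·π·b^3/3).
Plugging in b = 1.65 yields A = 0.1630.

A ≈ 0.163 Å^(-3/2)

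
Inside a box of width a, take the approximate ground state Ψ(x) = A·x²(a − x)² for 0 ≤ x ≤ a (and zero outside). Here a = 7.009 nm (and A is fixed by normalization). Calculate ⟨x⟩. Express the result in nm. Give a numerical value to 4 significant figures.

By definition ⟨x⟩ = ∫ x |Ψ(x)|² dx.
Expanding the polynomial and integrating term by term, evaluating both integrals, ⟨x⟩ = a/2.
Putting a = 7.009 gives 3.5045.

⟨x⟩ ≈ 3.505 nm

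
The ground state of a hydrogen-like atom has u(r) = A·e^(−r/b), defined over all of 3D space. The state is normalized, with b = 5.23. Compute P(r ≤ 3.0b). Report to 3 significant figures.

P = ∫ |u|² 4πr² dr over r ≤ 3.0b.
Normalization gives A² = 1/(π·b^3).
Substituting t = r/b, A², 4π and the length scale all cancel in the ratio: P = ∫_{0}^{3.0} t^2·e^(-2·t) dt / ∫_{0}^{∞} t^2·e^(-2·t) dt.
An antiderivative of t^2·e^(-2·t) is -(2·t^2 + 2·t + 1)·e^(-2·t)/4; evaluating from 0 to 3.0 gives 1/4 - 25·e^(-6)/4, while the full integral is 1/4.
Taking the ratio yields P = 0.9380.

P ≈ 0.938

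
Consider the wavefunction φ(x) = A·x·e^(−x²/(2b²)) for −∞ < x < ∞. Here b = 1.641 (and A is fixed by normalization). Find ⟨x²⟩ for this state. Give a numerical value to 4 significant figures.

⟨x^2⟩ ≈ 4.039

⟨x²⟩ = ∫ x^2 |φ|² dx over the full domain.
Evaluating both integrals, ⟨x²⟩ = 3·b^2/2.
Putting b = 1.641 gives 4.0393.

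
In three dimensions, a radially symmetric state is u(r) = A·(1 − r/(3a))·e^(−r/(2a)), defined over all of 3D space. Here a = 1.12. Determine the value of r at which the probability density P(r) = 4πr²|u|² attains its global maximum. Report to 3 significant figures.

r ≈ 1.12

Differentiate P(r) = 4πr²|u|² with respect to r and set to zero.
Solving yields r = a.
With a = 1.12, the most probable radial distance is 1.120.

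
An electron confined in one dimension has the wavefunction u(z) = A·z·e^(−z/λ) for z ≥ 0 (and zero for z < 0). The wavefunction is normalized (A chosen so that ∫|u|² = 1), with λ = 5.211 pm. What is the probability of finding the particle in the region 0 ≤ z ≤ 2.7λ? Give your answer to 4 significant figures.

P ≈ 0.9052

The probability is P = ∫ |u|² dz over [0, 2.7λ].
The normalization integral ∫|u|²dz over the whole domain equals λ^3/4·A², and A² cancels in the ratio.
Substituting t = z/λ, A² and the length scale cancel in the ratio: P = ∫_{0}^{2.7} t^2·e^(-2·t) dt / ∫_{0}^{∞} t^2·e^(-2·t) dt.
Using ∫ t^2·e^(-2·t) dt = -(2·t^2 + 2·t + 1)·e^(-2·t)/4, the numerator is 1/4 - 1049·e^(-27/5)/200 and the denominator is 1/4.
Taking the ratio, P = 0.90524.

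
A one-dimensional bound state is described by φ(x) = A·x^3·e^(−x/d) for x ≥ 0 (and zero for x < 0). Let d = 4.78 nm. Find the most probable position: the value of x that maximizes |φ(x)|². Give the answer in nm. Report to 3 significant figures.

x ≈ 14.3 nm

Differentiate |φ(x)|² with respect to x and set to zero.
This gives x = 3·d.
With d = 4.78, the most probable position is 14.34 nm.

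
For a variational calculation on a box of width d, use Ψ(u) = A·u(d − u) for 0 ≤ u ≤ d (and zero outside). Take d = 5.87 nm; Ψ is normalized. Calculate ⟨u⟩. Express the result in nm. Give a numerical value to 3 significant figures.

⟨u⟩ ≈ 2.94 nm

⟨u⟩ = ∫ u |Ψ|² du over the full domain.
Expanding the polynomial and integrating term by term, the ratio of the moment integral to the normalization integral gives ⟨u⟩ = d/2.
With d = 5.87, ⟨u⟩ = 2.935.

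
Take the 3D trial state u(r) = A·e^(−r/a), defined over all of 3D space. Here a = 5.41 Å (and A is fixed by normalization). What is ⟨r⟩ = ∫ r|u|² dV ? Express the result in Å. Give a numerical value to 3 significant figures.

⟨r⟩ ≈ 8.12 Å

⟨r⟩ = ∫ r |u|² 4πr² dr over the full domain.
The ratio of the moment integral to the normalization integral gives ⟨r⟩ = 3·a/2.
With a = 5.41, ⟨r⟩ = 8.115.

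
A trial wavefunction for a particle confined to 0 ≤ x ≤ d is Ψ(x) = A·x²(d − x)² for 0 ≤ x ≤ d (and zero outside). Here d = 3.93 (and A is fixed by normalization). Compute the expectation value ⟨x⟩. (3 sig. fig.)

⟨x⟩ ≈ 1.97

⟨x⟩ = ∫ x |Ψ|² dx over the full domain.
Expanding the polynomial and integrating term by term, evaluating both integrals, ⟨x⟩ = d/2.
Putting d = 3.93 gives 1.965.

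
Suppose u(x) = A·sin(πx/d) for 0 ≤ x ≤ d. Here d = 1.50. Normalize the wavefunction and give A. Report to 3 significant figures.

Require ∫ |u|² dx = 1 over the whole domain.
With ∫₀^d sin²(nπx/d) dx = d/2, the integral (without the A² prefactor) comes out to d/2.
So A² = (d/2)^(−1).
Substituting d = 1.50 gives A² = 1.333, so A = 1.155.

A ≈ 1.15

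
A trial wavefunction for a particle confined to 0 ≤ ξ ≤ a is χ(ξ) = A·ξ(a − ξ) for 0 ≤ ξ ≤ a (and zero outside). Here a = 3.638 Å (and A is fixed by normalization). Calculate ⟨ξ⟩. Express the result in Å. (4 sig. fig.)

⟨ξ⟩ ≈ 1.819 Å

By definition ⟨ξ⟩ = ∫ ξ |χ(ξ)|² dξ.
Since the A² factors cancel between numerator and denominator, ⟨ξ⟩ = a/2.
With a = 3.638, ⟨ξ⟩ = 1.8190.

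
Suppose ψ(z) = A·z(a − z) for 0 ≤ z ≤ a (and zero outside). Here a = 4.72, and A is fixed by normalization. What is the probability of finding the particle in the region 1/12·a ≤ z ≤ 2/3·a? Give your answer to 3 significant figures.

P ≈ 0.785

P = ∫_{1/12·a}^{2/3·a} |ψ(z)|² dz.
Since A² = 1/(a^5/30), this is the region integral divided by the full normalization integral.
In terms of u = z/a (A² and the length scale cancel between numerator and denominator), P = [∫_{1/12}^{2/3} u^2·(1 - u)^2 du] / [∫_{0}^{1} u^2·(1 - u)^2 du].
With ∫ u^2·(1 - u)^2 du = u^3·(6·u^2 - 15·u + 10)/30 + C, the region integral is ≈ 0.026168 and the full one is 1/30.
This works out to P = 0.7850.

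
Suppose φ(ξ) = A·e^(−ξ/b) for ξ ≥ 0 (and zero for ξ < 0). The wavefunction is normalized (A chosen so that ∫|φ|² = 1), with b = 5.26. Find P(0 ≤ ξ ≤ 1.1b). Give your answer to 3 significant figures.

P ≈ 0.889

|φ|² is the probability density, so P = ∫_{0}^{1.1b} |φ|² dξ.
Since A² = 1/(b/2), this is the region integral divided by the full normalization integral.
In terms of u = ξ/b (A² and the length scale cancel between numerator and denominator), P = [∫_{0}^{1.1} e^(-2·u) du] / [∫_{0}^{∞} e^(-2·u) du].
Using ∫ e^(-2·u) du = -e^(-2·u)/2, the numerator is 1/2 - e^(-11/5)/2 and the denominator is 1/2.
Taking the ratio, P = 0.8892.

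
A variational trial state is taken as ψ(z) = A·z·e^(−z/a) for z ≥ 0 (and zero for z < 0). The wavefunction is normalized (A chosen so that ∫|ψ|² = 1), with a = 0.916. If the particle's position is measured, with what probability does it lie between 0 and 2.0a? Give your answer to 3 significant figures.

P ≈ 0.762

|ψ|² is the probability density, so P = ∫_{0}^{2.0a} |ψ|² dz.
With A² fixed by ∫|ψ|² = 1, i.e. A² = (a^3/4)^(−1), substitute and integrate.
Let u = z/a; then A² and the length scale cancel, so P = ∫_{0}^{2.0} u^2·e^(-2·u) du ÷ ∫_{0}^{∞} u^2·e^(-2·u) du.
An antiderivative of u^2·e^(-2·u) is -(2·u^2 + 2·u + 1)·e^(-2·u)/4; evaluating from 0 to 2.0 gives 1/4 - 13·e^(-4)/4, while the full integral is 1/4.
Evaluating gives P = 0.7619.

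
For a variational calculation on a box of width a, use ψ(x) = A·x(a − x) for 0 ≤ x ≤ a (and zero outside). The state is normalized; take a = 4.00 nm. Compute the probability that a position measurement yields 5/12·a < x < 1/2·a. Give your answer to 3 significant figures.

P ≈ 0.153

|ψ|² is the probability density, so P = ∫_{5/12·a}^{1/2·a} |ψ|² dx.
The normalization integral ∫|ψ|²dx over the whole domain equals a^5/30·A², and A² cancels in the ratio.
In terms of u = x/a (A² and the length scale cancel between numerator and denominator), P = [∫_{5/12}^{1/2} u^2·(1 - u)^2 du] / [∫_{0}^{1} u^2·(1 - u)^2 du].
An antiderivative of u^2·(1 - u)^2 is u^3·(6·u^2 - 15·u + 10)/30; evaluating from 5/12 to 1/2 gives ≈ 0.0051127, while the full integral is 1/30.
Evaluating gives P = 0.1534.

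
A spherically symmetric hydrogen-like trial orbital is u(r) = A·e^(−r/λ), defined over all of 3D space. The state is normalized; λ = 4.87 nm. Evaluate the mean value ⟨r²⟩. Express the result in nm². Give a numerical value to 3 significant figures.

⟨r^2⟩ ≈ 71.2 nm^2

⟨r²⟩ = ∫ r^2 |u|² 4πr² dr over the full domain.
Evaluating both integrals, ⟨r²⟩ = 3·λ^2.
With λ = 4.87, ⟨r^2⟩ = 71.15.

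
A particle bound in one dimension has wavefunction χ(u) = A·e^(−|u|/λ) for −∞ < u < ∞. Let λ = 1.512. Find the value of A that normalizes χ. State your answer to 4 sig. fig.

A ≈ 0.8133

Normalization requires ∫|χ|² du = 1, integrated from −∞ to ∞.
With χ = A·e^(−|u|/λ), the integral evaluates to A²·[λ].
So A² = (λ)^(−1).
Plugging in λ = 1.512 yields A = 0.81325.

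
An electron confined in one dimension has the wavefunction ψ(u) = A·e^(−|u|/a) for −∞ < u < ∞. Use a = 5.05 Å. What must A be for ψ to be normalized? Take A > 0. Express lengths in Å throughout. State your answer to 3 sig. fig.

Require ∫ |ψ|² du = 1 over the whole domain.
Carrying out the integral gives A² · a.
With a = 5.05: A² = 0.1980 and A = 0.4450.

A ≈ 0.445 Å^(-1/2)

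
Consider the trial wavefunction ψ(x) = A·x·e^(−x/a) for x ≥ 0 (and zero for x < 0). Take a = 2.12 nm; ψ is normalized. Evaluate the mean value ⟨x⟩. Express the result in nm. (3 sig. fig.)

⟨x⟩ = ∫ x |ψ|² dx over the full domain.
Recall ∫₀^∞ x^m e^(−x/β) dx = m!·β^(m+1), the ratio of the moment integral to the normalization integral gives ⟨x⟩ = 3·a/2.
Putting a = 2.12 gives 3.180.

⟨x⟩ ≈ 3.18 nm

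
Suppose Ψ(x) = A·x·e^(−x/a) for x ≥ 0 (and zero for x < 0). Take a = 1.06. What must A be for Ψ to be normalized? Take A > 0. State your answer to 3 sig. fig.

Normalization requires ∫|Ψ|² dx = 1, integrated from 0 to ∞.
Using ∫₀^∞ xⁿ e^(−αx) dx = n!/αⁿ⁺¹, with Ψ = A·x·e^(−x/a), the integral evaluates to A²·[a^3/4].
So A² = (a^3/4)^(−1).
Plugging in a = 1.06 yields A = 1.833.

A ≈ 1.83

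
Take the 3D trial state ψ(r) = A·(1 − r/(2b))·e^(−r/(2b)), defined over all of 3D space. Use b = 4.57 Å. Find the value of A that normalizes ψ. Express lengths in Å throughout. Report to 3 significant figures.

The normalization condition is ∫|ψ|² 4πr² dr = 1 from 0 to ∞.
The angular integral contributes 4π, leaving ∫₀^∞ r²|ψ|² dr.
Recall ∫₀^∞ r^m e^(−r/β) dr = m!·β^(m+1), carrying out the integral gives A² · 8·π·b^3.
So A² = (8·π·b^3)^(−1).
Plugging in b = 4.57 yields A = 0.02042.

A ≈ 0.0204 Å^(-3/2)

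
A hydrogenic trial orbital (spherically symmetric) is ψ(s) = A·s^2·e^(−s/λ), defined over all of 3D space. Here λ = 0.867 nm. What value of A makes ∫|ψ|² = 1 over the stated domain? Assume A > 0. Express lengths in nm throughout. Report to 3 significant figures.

A ≈ 0.196 nm^(-7/2)

Require ∫ |ψ|² 4πs² ds = 1 over the whole domain.
The angular integral contributes 4π, leaving ∫₀^∞ s²|ψ|² ds.
With ψ = A·s^2·e^(−s/λ), the integral evaluates to A²·[45·π·λ^7/2].
Hence A² = 1/[45·π·λ^7/2].
Plugging in λ = 0.867 yields A = 0.1960.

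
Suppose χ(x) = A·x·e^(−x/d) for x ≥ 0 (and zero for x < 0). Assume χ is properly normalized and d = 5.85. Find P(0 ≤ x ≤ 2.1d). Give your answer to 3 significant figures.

P ≈ 0.790

The probability is P = ∫ |χ|² dx over [0, 2.1d].
Since A² = 1/(d^3/4), this is the region integral divided by the full normalization integral.
Substituting u = x/d, A² and the length scale cancel in the ratio: P = ∫_{0}^{2.1} u^2·e^(-2·u) du / ∫_{0}^{∞} u^2·e^(-2·u) du.
With ∫ u^2·e^(-2·u) du = -(2·u^2 + 2·u + 1)·e^(-2·u)/4 + C, the region integral is 1/4 - 701·e^(-21/5)/200 and the full one is 1/4.
This works out to P = 0.7898.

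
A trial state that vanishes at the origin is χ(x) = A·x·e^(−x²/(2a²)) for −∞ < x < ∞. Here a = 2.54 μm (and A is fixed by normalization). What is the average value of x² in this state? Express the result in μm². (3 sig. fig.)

⟨x^2⟩ ≈ 9.68 μm^2

By definition ⟨x²⟩ = ∫ x^2 |χ(x)|² dx.
Evaluating both integrals, ⟨x²⟩ = 3·a^2/2.
Putting a = 2.54 gives 9.677.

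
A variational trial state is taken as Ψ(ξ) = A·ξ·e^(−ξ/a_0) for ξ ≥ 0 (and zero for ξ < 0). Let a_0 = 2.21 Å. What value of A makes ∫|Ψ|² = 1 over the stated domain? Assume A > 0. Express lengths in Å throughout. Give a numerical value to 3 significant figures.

A ≈ 0.609 Å^(-3/2)

The normalization condition is ∫|Ψ|² dξ = 1 from 0 to ∞.
∫|Ψ|² dξ = A²·(a_0^3/4).
Setting this equal to 1 gives A² = 1/(a_0^3/4).
With a_0 = 2.21: A² = 0.3706 and A = 0.6088.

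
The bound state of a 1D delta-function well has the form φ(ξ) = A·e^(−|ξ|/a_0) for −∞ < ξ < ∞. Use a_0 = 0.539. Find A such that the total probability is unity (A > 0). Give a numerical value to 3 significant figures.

A ≈ 1.36

We need A² ∫|f|² dξ = 1, taking the integral from −∞ to ∞.
With φ = A·e^(−|ξ|/a_0), the integral evaluates to A²·[a_0].
Substituting a_0 = 0.539 gives A² = 1.855, so A = 1.362.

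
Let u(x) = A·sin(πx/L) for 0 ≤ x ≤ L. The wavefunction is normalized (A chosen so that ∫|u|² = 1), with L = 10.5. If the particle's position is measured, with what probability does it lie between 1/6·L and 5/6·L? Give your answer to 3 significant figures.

P = ∫_{1/6·L}^{5/6·L} |u(x)|² dx.
The normalization integral ∫|u|²dx over the whole domain equals L/2·A², and A² cancels in the ratio.
Let t = x/L; then A² and the length scale cancel, so P = ∫_{1/6}^{5/6} sin(π·t)^2 dt ÷ ∫_{0}^{1} sin(π·t)^2 dt.
Using ∫ sin(π·t)^2 dt = t/2 - sin(2·π·t)/(4·π), the numerator is √(3)/(4·π) + 1/3 and the denominator is 1/2.
This works out to P = √(3)/(2·π) + 2/3.

P ≈ 0.942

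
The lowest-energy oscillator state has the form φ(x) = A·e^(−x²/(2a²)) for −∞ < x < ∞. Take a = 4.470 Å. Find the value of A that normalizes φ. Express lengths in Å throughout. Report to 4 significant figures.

Require ∫ |φ|² dx = 1 over the whole domain.
Using the Gaussian integral ∫_{−∞}^{∞} e^(−αx²) dx = √(π/α), the integral (without the A² prefactor) comes out to √(π)·a.
With a = 4.470: A² = 0.12622 and A = 0.35527.

A ≈ 0.3553 Å^(-1/2)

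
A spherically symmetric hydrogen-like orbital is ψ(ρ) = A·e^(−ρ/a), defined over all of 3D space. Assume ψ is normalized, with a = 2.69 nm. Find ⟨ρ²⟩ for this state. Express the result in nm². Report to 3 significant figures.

By definition ⟨ρ²⟩ = ∫ ρ^2 |ψ(ρ)|² 4πρ² dρ.
Recall ∫₀^∞ ρ^m e^(−ρ/β) dρ = m!·β^(m+1), since the A² factors cancel between numerator and denominator, ⟨ρ²⟩ = 3·a^2.
Putting a = 2.69 gives 21.71.

⟨ρ^2⟩ ≈ 21.7 nm^2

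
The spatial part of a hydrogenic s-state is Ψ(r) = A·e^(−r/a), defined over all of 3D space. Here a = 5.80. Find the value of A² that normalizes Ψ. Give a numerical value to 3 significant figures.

A^2 ≈ 0.00163

We need A² ∫|f|² 4πr² dr = 1, taking the integral from 0 to ∞.
With ∫₀^∞ r^2 e^(−αr) dr = 2!/α^3, with Ψ = A·e^(−r/a), the integral evaluates to A²·[π·a^3].
Hence A² = 1/[π·a^3].
Plugging in a = 5.80 yields A = 0.04039.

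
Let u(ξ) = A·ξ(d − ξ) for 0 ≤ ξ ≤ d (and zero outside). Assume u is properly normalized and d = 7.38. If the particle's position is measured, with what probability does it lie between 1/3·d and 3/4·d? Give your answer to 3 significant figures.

The probability is P = ∫ |u|² dξ over [1/3·d, 3/4·d].
With A² fixed by ∫|u|² = 1, i.e. A² = (d^5/30)^(−1), substitute and integrate.
In terms of t = ξ/d (A² and the length scale cancel between numerator and denominator), P = [∫_{1/3}^{3/4} t^2·(1 - t)^2 dt] / [∫_{0}^{1} t^2·(1 - t)^2 dt].
With ∫ t^2·(1 - t)^2 dt = t^3·(6·t^2 - 15·t + 10)/30 + C, the region integral is ≈ 0.022887 and the full one is 1/30.
Evaluating gives P = 0.6866.

P ≈ 0.687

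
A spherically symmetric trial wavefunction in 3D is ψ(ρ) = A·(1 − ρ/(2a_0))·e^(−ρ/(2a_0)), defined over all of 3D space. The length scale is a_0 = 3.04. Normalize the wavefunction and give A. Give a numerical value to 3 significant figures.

Require ∫ |ψ|² 4πρ² dρ = 1 over the whole domain.
The angular integral contributes 4π, leaving ∫₀^∞ ρ²|ψ|² dρ.
Using ∫₀^∞ ρⁿ e^(−αρ) dρ = n!/αⁿ⁺¹, with ψ = A·(1 − ρ/(2a_0))·e^(−ρ/(2a_0)), the integral evaluates to A²·[8·π·a_0^3].
Setting this equal to 1 gives A² = 1/(8·π·a_0^3).
Plugging in a_0 = 3.04 yields A = 0.03763.

A ≈ 0.0376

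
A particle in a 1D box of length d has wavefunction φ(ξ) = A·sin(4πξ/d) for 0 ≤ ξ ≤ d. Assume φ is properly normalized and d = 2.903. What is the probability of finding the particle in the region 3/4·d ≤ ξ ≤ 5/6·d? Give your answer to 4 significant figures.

|φ|² is the probability density, so P = ∫_{3/4·d}^{5/6·d} |φ|² dξ.
With A² fixed by ∫|φ|² = 1, i.e. A² = (d/2)^(−1), substitute and integrate.
Let u = ξ/d; then A² and the length scale cancel, so P = ∫_{3/4}^{5/6} sin(4·π·u)^2 du ÷ ∫_{0}^{1} sin(4·π·u)^2 du.
With ∫ sin(4·π·u)^2 du = u/2 - sin(4·π·u)·cos(4·π·u)/(8·π) + C, the region integral is -√(3)/(32·π) + 1/24 and the full one is 1/2.
Evaluating gives P = (-√(3)/16 + π/12)/π.

P ≈ 0.04888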